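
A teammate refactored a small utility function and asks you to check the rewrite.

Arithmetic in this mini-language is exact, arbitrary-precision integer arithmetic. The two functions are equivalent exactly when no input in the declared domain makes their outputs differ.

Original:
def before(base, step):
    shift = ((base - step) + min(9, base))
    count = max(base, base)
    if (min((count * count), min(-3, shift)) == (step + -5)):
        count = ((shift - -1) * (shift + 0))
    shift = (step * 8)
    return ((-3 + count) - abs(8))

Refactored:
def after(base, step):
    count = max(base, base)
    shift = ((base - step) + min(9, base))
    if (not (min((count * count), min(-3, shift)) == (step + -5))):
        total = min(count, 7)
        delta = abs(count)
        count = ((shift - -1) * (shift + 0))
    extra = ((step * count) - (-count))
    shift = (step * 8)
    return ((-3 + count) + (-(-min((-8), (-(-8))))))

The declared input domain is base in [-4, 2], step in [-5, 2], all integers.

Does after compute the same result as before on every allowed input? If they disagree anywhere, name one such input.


Consider the input base=-4, step=-5.
before: shift = -3; count = -4; (min((count * count), min(-3, shift)) == (step + -5)) -> false; shift = -40; return -15
after: count = -4; shift = -3; (not (min((count * count), min(-3, shift)) == (step + -5))) -> true; total = -4; delta = 4; count = 6; extra = -24; shift = -40; return -5
-15 != -5, so the rewrite changes behavior.
verdict: not equivalent; witness: base=-4, step=-5


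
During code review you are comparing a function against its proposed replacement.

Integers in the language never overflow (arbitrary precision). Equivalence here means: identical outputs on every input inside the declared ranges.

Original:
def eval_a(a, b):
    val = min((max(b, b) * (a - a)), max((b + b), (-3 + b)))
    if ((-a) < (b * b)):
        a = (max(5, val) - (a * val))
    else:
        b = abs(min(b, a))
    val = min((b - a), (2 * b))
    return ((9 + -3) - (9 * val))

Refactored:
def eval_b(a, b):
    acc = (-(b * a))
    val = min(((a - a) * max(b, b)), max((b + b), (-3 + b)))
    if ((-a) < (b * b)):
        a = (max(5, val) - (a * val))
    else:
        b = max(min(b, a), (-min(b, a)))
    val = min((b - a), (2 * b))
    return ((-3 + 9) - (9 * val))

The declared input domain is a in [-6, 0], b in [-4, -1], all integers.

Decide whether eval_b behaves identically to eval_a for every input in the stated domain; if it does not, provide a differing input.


The two versions differ — the changes include local variable names differ; and min/max/abs usage differs; and arithmetic usage differs; and statement counts differ.
Tracing a=-3, b=-3: eval_a: val := -6 | ((-a) < (b * b)): true | a := -13 | val := -6 | result 60 | eval_b: acc := -9 | val := -6 | ((-a) < (b * b)): true | a := -13 | val := -6 | result 60 — matching result 60.
Across all 28 domain points the two functions coincide.
verdict: equivalent


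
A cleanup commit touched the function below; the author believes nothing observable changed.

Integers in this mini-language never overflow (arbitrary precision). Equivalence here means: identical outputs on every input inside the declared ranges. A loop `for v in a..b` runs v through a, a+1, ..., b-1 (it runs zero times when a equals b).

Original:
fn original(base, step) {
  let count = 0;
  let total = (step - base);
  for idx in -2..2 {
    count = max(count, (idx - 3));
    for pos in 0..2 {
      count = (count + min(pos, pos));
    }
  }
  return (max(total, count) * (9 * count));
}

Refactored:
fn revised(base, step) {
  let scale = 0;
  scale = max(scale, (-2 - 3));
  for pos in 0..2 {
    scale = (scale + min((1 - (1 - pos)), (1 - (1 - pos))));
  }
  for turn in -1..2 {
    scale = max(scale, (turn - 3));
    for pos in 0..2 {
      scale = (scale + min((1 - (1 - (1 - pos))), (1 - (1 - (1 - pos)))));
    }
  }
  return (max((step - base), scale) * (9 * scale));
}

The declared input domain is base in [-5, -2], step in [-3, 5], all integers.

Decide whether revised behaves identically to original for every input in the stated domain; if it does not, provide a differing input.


The two versions differ — the changes include statement counts differ; also constant usage differs; also min/max/abs usage differs; also loop structure differs; also arithmetic usage differs; also local variable names differ.
Spot check at base=-4, step=1 — original: count becomes 0; next total becomes 5; next at idx=-2:; next count becomes 0; next at pos=0:; next count becomes 0; next at pos=1:; next count becomes 1; next at idx=-1:; next count becomes 1; next at pos=0:; next count becomes 1; next at pos=1:; next count becomes 2; next at idx=0:; next count becomes 2; next at pos=0:; next count becomes 2; next at pos=1:; next count becomes 3; next at idx=1:; next count becomes 3; next at pos=0:; next count becomes 3; next at pos=1:; next count becomes 4; next final value 180. revised: scale becomes 0; next scale becomes 0; next at pos=0:; next scale becomes 0; next at pos=1:; next scale becomes 1; next at turn=-1:; next scale becomes 1; next at pos=0:; next scale becomes 2; next at pos=1:; next scale becomes 2; next at turn=0:; next scale becomes 2; next at pos=0:; next scale becomes 3; next at pos=1:; next scale becomes 3; next at turn=1:; next scale becomes 3; next at pos=0:; next scale becomes 4; next at pos=1:; next scale becomes 4; next final value 180. Both give 180.
Sweeping the whole domain (36 inputs) finds no disagreement.
verdict: equivalent


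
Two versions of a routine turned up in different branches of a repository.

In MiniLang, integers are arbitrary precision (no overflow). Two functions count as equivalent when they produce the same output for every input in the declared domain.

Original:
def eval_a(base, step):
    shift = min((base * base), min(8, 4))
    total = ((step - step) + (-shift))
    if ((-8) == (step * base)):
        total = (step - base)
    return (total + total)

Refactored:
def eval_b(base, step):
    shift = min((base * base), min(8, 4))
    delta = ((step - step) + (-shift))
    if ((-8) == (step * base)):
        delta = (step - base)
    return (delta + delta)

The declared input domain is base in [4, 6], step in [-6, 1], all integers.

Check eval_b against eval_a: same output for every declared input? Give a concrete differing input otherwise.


Behavior is preserved: although local variable names differ, the outputs never diverge.
As a probe, take base=4, step=-1: eval_a runs shift=4, then total=-4, then ((-8) == (step * base)) is false, then returns -8; eval_b runs shift=4, then delta=-4, then ((-8) == (step * base)) is false, then returns -8; both end at -8.
Sweeping the whole domain (24 inputs) finds no disagreement.
verdict: equivalent


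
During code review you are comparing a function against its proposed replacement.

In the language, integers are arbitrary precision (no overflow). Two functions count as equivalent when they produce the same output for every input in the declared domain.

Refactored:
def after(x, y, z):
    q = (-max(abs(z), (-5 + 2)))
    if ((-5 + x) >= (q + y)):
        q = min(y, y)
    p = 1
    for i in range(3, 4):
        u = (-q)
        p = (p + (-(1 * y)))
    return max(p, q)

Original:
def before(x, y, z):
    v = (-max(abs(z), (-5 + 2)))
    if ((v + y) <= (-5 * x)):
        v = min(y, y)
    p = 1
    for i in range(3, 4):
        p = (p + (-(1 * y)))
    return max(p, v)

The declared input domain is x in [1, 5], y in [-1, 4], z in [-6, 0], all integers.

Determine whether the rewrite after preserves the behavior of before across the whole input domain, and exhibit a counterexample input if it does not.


On input x=1, y=1, z=-5, before returns 0 while after returns 1.
verdict: not equivalent; witness: x=1, y=1, z=-5


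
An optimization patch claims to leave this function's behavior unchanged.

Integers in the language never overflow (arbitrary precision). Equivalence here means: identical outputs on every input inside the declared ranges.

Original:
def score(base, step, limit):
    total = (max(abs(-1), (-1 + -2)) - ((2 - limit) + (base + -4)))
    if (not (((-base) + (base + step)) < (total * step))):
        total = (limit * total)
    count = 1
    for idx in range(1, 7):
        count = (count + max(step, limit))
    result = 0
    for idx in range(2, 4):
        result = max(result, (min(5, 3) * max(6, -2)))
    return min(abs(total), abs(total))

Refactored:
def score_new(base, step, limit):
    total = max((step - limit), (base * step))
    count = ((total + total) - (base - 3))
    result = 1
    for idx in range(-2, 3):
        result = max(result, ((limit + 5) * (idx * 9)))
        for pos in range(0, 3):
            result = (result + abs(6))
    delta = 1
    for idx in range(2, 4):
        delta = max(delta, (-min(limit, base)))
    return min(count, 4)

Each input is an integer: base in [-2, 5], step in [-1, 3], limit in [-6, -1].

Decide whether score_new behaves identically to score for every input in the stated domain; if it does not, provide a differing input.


These are not equivalent — on base=-2, step=-1, limit=-6 the outputs split (1 vs 4).
score: total=-1, then (not (((-base) + (base + step)) < (total * step))) is false, then count=1, then (idx=1), then count=0, then (idx=2), then count=-1, then (idx=3), then count=-2, then (idx=4), then count=-3, then (idx=5), then count=-4, then (idx=6), then count=-5, then result=0, then (idx=2), then result=18, then (idx=3), then result=18, then returns 1
score_new: total=5, then count=15, then result=1, then (idx=-2), then result=18, then (pos=0), then result=24, then (pos=1), then result=30, then (pos=2), then result=36, then (idx=-1), then result=36, then (pos=0), then result=42, then (pos=1), then result=48, then (pos=2), then result=54, then (idx=0), then result=54, then (pos=0), then result=60, then (pos=1), then result=66, then (pos=2), then result=72, then (idx=1), then result=72, then (pos=0), then result=78, then (pos=1), then result=84, then (pos=2), then result=90, then (idx=2), then result=90, then (pos=0), then result=96, then (pos=1), then result=102, then (pos=2), then result=108, then delta=1, then (idx=2), then delta=6, then (idx=3), then delta=6, then returns 4
verdict: not equivalent; witness: base=-2, step=-1, limit=-6


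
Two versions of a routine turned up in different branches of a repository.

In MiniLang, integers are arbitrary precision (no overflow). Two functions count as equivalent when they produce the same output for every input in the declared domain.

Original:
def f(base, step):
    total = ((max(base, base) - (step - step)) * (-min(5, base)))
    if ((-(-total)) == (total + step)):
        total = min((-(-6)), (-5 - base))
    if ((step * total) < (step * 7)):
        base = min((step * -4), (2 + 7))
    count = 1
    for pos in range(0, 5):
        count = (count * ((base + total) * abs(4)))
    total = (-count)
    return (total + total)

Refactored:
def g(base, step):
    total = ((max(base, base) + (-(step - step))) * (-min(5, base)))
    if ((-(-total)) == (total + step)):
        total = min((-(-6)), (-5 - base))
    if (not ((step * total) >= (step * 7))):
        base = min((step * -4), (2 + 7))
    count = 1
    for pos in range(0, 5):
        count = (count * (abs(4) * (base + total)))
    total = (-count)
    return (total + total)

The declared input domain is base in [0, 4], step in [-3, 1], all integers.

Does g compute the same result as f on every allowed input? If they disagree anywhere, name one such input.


Side by side, the visible changes include: arithmetic usage differs; also comparison usage differs; also boolean connective usage differs.
Spot check at base=0, step=0 — f: total becomes 0; next ((-(-total)) == (total + step)) evaluates to true; next total becomes -5; next ((step * total) < (step * 7)) evaluates to false; next count becomes 1; next at pos=0:; next count becomes -20; next at pos=1:; next count becomes 400; next at pos=2:; next count becomes -8000; next at pos=3:; next count becomes 160000; next at pos=4:; next count becomes -3200000; next total becomes 3200000; next final value 6400000. g: total becomes 0; next ((-(-total)) == (total + step)) evaluates to true; next total becomes -5; next (not ((step * total) >= (step * 7))) evaluates to false; next count becomes 1; next at pos=0:; next count becomes -20; next at pos=1:; next count becomes 400; next at pos=2:; next count becomes -8000; next at pos=3:; next count becomes 160000; next at pos=4:; next count becomes -3200000; next total becomes 3200000; next final value 6400000. Both give 6400000.
Sweeping the whole domain (25 inputs) finds no disagreement.
verdict: equivalent


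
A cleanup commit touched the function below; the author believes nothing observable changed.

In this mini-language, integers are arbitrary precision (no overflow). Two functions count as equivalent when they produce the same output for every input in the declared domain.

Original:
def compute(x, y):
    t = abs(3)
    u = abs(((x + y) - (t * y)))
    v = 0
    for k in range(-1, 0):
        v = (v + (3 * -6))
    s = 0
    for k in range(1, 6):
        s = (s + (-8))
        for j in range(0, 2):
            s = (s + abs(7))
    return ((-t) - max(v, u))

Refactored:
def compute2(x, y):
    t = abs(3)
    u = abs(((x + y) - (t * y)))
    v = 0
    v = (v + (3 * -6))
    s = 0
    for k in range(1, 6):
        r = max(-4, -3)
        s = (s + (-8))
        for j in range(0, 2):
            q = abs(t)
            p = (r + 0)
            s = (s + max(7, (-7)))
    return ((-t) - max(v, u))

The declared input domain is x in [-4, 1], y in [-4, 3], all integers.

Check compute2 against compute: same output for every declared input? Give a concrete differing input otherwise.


Reading the diff, among the changes: local variable names differ; min/max/abs usage differs; statement counts differ; arithmetic usage differs; constant usage differs; loop structure differs.
Tracing x=1, y=1: compute: t := 3 | u := 1 | v := 0 | iter k=-1: | v := -18 | s := 0 | iter k=1: | s := -8 | iter j=0: | s := -1 | iter j=1: | s := 6 | iter k=2: | s := -2 | iter j=0: | s := 5 | iter j=1: | s := 12 | iter k=3: | s := 4 | iter j=0: | s := 11 | iter j=1: | s := 18 | iter k=4: | s := 10 | iter j=0: | s := 17 | iter j=1: | s := 24 | iter k=5: | s := 16 | iter j=0: | s := 23 | iter j=1: | s := 30 | result -4 | compute2: t := 3 | u := 1 | v := 0 | v := -18 | s := 0 | iter k=1: | r := -3 | s := -8 | iter j=0: | q := 3 | p := -3 | s := -1 | iter j=1: | q := 3 | p := -3 | s := 6 | iter k=2: | r := -3 | s := -2 | iter j=0: | q := 3 | p := -3 | s := 5 | iter j=1: | q := 3 | p := -3 | s := 12 | iter k=3: | r := -3 | s := 4 | iter j=0: | q := 3 | p := -3 | s := 11 | iter j=1: | q := 3 | p := -3 | s := 18 | iter k=4: | r := -3 | s := 10 | iter j=0: | q := 3 | p := -3 | s := 17 | iter j=1: | q := 3 | p := -3 | s := 24 | iter k=5: | r := -3 | s := 16 | iter j=0: | q := 3 | p := -3 | s := 23 | iter j=1: | q := 3 | p := -3 | s := 30 | result -4 — matching result -4.
Every one of the 48 inputs gives matching results.
verdict: equivalent


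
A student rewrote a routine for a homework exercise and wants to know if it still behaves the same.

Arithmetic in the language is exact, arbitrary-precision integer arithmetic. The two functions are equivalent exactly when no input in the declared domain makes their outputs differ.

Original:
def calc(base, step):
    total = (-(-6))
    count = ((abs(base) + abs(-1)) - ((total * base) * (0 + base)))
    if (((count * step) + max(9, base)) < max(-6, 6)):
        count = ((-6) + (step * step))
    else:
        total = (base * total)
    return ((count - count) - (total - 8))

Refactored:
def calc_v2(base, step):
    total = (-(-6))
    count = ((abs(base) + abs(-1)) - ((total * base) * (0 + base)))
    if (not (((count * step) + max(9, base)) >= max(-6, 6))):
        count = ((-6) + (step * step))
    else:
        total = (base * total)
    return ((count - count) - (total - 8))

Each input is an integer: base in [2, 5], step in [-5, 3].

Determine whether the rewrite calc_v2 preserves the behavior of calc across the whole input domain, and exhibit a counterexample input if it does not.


Comparing the listings, the differences include: comparison usage differs, plus boolean connective usage differs.
Tracing base=4, step=0: calc: total := 6 | count := -91 | (((count * step) + max(9, base)) < max(-6, 6)): false | total := 24 | result -16 | calc_v2: total := 6 | count := -91 | (not (((count * step) + max(9, base)) >= max(-6, 6))): false | total := 24 | result -16 — matching result -16.
An exhaustive pass over the 36 declared inputs shows identical outputs.
verdict: equivalent


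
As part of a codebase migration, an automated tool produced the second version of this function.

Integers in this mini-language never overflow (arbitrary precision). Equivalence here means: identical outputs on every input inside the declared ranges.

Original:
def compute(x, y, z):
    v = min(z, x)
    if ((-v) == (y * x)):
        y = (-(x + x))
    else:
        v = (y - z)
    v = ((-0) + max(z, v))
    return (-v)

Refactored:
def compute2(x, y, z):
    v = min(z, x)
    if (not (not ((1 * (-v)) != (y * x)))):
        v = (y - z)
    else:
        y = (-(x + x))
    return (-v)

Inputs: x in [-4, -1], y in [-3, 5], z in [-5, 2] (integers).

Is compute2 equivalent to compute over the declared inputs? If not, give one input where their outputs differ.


The rewrite breaks on x=-4, y=-3, z=-1, where the results are 1 and 2.
compute: v=-4, then ((-v) == (y * x)) is false, then v=-2, then v=-1, then returns 1
compute2: v=-4, then (not (not ((1 * (-v)) != (y * x)))) is true, then v=-2, then returns 2
verdict: not equivalent; witness: x=-4, y=-3, z=-1


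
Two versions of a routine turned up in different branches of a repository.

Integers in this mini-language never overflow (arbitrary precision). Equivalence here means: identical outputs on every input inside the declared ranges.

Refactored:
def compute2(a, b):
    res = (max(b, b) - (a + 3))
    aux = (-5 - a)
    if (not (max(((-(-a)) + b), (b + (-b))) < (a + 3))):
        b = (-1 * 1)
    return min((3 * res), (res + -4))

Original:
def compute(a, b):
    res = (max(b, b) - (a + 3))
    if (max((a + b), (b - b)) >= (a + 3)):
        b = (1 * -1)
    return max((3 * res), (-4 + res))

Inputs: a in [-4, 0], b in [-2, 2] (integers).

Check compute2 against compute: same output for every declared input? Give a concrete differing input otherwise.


The rewrite breaks on a=-4, b=-2, where the results are -3 and -5.
compute: res=-1, then (max((a + b), (b - b)) >= (a + 3)) is true, then b=-1, then returns -3
compute2: res=-1, then aux=-1, then (not (max(((-(-a)) + b), (b + (-b))) < (a + 3))) is true, then b=-1, then returns -5
verdict: not equivalent; witness: a=-4, b=-2


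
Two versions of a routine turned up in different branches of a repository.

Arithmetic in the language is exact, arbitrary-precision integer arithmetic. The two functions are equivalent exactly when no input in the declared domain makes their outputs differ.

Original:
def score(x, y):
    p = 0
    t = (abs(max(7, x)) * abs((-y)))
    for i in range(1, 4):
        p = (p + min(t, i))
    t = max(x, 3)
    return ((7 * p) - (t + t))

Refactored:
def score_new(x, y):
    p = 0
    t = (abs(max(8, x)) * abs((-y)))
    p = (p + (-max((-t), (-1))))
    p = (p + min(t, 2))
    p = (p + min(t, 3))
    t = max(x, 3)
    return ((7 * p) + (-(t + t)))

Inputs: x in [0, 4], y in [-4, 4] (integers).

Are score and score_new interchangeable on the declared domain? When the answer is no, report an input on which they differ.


The suspicious edit (`7` became `8`) never changes the result for any input inside the declared domain.
Tracing x=2, y=-1: score: p = 0; t = 7; [i=1]; p = 1; [i=2]; p = 3; [i=3]; p = 6; t = 3; return 36 | score_new: p = 0; t = 8; p = 1; p = 3; p = 6; t = 3; return 36 — matching result 36.
Every one of the 45 inputs gives matching results.
verdict: equivalent


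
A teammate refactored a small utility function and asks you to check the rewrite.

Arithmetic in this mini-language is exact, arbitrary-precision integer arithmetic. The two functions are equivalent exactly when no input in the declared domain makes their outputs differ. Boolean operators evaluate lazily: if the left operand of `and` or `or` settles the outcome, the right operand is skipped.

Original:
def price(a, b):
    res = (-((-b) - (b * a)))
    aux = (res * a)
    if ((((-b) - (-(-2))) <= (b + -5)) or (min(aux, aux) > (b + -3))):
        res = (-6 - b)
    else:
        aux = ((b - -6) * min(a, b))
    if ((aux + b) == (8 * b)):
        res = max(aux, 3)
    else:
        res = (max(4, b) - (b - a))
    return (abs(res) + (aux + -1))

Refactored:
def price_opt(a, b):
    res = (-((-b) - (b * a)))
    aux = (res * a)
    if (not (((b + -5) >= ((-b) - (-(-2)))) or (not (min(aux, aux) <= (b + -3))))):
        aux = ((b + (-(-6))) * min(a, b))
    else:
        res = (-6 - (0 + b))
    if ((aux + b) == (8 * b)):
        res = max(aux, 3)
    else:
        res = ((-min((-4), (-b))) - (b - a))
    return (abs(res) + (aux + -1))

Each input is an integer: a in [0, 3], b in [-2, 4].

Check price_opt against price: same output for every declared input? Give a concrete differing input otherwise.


Equivalent — the differences include arithmetic usage differs, and constant usage differs, and comparison usage differs, and boolean connective usage differs, and min/max/abs usage differs, yet no declared input distinguishes the two.
Tracing a=3, b=4: price: res = 16; aux = 48; ((((-b) - (-(-2))) <= (b + -5)) or (min(aux, aux) > (b + -3))) -> true; res = -10; ((aux + b) == (8 * b)) -> false; res = 3; return 50 | price_opt: res = 16; aux = 48; (not (((b + -5) >= ((-b) - (-(-2)))) or (not (min(aux, aux) <= (b + -3))))) -> false; res = -10; ((aux + b) == (8 * b)) -> false; res = 3; return 50 — matching result 50.
Checked all 28 inputs in the declared domain: the outputs agree on every one.
verdict: equivalent


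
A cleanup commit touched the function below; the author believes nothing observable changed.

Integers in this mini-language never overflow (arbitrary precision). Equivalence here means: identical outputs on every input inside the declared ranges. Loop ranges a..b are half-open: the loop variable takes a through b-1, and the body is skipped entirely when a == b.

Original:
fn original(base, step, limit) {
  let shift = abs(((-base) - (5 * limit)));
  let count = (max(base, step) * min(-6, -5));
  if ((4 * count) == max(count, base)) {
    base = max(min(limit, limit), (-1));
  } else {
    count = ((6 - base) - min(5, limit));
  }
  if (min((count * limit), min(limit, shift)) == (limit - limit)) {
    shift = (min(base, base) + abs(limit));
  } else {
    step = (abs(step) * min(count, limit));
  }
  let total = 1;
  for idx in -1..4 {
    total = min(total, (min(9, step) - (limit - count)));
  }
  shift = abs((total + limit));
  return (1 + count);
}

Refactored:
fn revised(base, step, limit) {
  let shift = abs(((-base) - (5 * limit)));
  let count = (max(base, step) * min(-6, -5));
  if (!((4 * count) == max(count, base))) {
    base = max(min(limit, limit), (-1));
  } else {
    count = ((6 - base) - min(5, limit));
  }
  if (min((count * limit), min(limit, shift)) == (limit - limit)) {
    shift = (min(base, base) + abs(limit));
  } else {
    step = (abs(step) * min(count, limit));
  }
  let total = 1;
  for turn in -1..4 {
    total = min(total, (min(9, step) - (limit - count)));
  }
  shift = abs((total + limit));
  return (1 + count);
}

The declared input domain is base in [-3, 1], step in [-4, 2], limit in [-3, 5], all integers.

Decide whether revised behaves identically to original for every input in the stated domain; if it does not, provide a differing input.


Run the pair on base=-3, step=-4, limit=-3.
original: shift=18, then count=18, then ((4 * count) == max(count, base)) is false, then count=12, then (min((count * limit), min(limit, shift)) == (limit - limit)) is false, then step=-12, then total=1, then (idx=-1), then total=1, then (idx=0), then total=1, then (idx=1), then total=1, then (idx=2), then total=1, then (idx=3), then total=1, then shift=2, then returns 13
revised: shift=18, then count=18, then (!((4 * count) == max(count, base))) is true, then base=-1, then (min((count * limit), min(limit, shift)) == (limit - limit)) is false, then step=-12, then total=1, then (turn=-1), then total=1, then (turn=0), then total=1, then (turn=1), then total=1, then (turn=2), then total=1, then (turn=3), then total=1, then shift=2, then returns 19
13 against 19: the behavior changed.
verdict: not equivalent; witness: base=-3, step=-4, limit=-3


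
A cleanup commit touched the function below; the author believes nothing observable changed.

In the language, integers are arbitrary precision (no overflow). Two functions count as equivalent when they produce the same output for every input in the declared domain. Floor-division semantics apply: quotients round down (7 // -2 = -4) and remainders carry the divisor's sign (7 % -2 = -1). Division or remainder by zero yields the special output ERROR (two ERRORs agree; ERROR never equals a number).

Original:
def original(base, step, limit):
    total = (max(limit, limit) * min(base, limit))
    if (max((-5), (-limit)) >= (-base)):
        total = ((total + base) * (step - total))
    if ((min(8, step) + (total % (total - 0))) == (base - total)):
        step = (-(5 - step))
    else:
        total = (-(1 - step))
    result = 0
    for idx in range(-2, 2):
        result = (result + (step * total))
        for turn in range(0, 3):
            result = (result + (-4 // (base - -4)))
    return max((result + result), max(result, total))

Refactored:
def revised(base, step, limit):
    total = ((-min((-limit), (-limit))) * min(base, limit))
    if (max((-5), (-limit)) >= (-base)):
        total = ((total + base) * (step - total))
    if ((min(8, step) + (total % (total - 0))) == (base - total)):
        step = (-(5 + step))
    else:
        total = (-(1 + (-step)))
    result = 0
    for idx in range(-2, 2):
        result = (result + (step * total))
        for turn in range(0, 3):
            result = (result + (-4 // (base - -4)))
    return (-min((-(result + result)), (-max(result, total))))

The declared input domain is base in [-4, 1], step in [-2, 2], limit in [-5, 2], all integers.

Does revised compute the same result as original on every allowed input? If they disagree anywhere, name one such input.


On input base=-2, step=2, limit=-2, original returns 48 while revised returns 176.
verdict: not equivalent; witness: base=-2, step=2, limit=-2


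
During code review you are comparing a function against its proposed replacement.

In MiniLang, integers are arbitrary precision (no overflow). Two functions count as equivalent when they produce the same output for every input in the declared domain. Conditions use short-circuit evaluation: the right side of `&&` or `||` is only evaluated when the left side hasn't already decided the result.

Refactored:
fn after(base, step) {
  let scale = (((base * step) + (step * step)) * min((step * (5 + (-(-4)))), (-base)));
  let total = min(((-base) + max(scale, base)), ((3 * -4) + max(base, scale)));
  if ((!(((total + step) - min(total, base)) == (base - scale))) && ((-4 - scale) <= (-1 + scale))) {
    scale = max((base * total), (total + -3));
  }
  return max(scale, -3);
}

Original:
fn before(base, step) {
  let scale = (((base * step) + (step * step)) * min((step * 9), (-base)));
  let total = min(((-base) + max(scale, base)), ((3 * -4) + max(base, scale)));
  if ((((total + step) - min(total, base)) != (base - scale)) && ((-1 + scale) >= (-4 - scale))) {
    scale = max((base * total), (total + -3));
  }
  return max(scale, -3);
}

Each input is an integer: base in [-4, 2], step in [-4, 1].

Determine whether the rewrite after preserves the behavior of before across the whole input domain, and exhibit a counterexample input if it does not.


Although boolean connective usage differs, and arithmetic usage differs, and comparison usage differs, and constant usage differs, 42/42 inputs agree.
verdict: equivalent


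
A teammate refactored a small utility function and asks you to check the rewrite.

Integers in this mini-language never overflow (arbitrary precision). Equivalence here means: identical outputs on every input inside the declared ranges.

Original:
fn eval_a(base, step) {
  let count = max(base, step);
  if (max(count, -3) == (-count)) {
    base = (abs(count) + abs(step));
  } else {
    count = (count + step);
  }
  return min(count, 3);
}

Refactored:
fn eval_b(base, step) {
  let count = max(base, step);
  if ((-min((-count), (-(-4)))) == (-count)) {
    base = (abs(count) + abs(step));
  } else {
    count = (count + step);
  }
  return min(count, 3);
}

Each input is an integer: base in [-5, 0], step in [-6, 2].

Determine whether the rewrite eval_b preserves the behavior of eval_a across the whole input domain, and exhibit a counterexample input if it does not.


The edit looks behavioral (`-3` became `-4`), but over these ranges it never changes the outcome.
Spot check at base=-1, step=-3 — eval_a: count = -1; (max(count, -3) == (-count)) -> false; count = -4; return -4. eval_b: count = -1; ((-min((-count), (-(-4)))) == (-count)) -> false; count = -4; return -4. Both give -4.
Checked all 54 inputs in the declared domain: the outputs agree on every one.
verdict: equivalent


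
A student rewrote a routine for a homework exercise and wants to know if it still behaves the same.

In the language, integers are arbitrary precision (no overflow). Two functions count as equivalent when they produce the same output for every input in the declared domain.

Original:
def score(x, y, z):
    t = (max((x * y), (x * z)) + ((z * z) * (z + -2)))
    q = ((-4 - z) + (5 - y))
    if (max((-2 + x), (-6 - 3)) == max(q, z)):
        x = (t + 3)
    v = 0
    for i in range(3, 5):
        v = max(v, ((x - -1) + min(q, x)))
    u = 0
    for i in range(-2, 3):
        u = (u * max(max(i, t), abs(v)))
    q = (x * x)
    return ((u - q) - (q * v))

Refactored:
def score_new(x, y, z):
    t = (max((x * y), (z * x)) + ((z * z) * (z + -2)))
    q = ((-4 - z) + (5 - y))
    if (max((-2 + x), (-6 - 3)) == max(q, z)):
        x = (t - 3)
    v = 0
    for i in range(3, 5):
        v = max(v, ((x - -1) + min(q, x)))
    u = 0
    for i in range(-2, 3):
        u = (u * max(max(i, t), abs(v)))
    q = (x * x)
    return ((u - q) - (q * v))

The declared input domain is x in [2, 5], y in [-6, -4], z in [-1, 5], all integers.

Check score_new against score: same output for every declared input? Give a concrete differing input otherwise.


Try x=5, y=-5, z=3.
score: t = 24; q = 3; (max((-2 + x), (-6 - 3)) == max(q, z)) -> true; x = 27; v = 0; [i=3]; v = 31; [i=4]; v = 31; u = 0; [i=-2]; u = 0; [i=-1]; u = 0; [i=0]; u = 0; [i=1]; u = 0; [i=2]; u = 0; q = 729; return -23328
score_new: t = 24; q = 3; (max((-2 + x), (-6 - 3)) == max(q, z)) -> true; x = 21; v = 0; [i=3]; v = 25; [i=4]; v = 25; u = 0; [i=-2]; u = 0; [i=-1]; u = 0; [i=0]; u = 0; [i=1]; u = 0; [i=2]; u = 0; q = 441; return -11466
-23328 and -11466 differ, so these are not the same function on this domain.
verdict: not equivalent; witness: x=5, y=-5, z=3


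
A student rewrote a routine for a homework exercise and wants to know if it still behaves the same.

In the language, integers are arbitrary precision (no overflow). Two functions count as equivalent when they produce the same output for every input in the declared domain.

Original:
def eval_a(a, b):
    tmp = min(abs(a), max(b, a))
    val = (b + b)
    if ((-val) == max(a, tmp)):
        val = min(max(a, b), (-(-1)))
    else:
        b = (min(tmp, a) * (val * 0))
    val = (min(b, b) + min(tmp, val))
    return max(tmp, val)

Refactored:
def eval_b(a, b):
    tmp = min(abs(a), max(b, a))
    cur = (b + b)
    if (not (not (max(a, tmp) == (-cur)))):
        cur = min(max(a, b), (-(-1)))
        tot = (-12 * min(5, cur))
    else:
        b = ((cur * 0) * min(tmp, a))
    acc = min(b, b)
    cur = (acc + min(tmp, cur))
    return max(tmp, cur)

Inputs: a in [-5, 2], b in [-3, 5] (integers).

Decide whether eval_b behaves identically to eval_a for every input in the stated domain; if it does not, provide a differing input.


Although constant usage differs, plus min/max/abs usage differs, plus boolean connective usage differs, plus local variable names differ, plus statement counts differ, plus arithmetic usage differs, 72/72 inputs agree.
verdict: equivalent


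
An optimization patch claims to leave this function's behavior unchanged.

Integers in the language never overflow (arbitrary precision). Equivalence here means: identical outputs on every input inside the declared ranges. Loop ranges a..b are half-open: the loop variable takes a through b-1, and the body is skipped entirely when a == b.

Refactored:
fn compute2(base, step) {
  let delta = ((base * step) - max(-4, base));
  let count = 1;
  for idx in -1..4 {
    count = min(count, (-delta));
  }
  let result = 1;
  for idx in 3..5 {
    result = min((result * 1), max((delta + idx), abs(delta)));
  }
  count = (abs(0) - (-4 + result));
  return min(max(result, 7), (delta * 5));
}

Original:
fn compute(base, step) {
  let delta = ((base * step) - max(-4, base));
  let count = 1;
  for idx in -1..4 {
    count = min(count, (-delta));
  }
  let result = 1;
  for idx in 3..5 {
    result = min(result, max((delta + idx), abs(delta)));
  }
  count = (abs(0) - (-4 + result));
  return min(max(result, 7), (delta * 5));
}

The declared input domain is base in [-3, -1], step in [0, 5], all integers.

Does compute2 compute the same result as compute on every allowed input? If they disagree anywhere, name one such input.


Side by side, the visible changes include: arithmetic usage differs; and constant usage differs.
As a probe, take base=-3, step=3: compute runs delta=-6, then count=1, then (idx=-1), then count=1, then (idx=0), then count=1, then (idx=1), then count=1, then (idx=2), then count=1, then (idx=3), then count=1, then result=1, then (idx=3), then result=1, then (idx=4), then result=1, then count=3, then returns -30; compute2 runs delta=-6, then count=1, then (idx=-1), then count=1, then (idx=0), then count=1, then (idx=1), then count=1, then (idx=2), then count=1, then (idx=3), then count=1, then result=1, then (idx=3), then result=1, then (idx=4), then result=1, then count=3, then returns -30; both end at -30.
Sweeping the whole domain (18 inputs) finds no disagreement.
verdict: equivalent


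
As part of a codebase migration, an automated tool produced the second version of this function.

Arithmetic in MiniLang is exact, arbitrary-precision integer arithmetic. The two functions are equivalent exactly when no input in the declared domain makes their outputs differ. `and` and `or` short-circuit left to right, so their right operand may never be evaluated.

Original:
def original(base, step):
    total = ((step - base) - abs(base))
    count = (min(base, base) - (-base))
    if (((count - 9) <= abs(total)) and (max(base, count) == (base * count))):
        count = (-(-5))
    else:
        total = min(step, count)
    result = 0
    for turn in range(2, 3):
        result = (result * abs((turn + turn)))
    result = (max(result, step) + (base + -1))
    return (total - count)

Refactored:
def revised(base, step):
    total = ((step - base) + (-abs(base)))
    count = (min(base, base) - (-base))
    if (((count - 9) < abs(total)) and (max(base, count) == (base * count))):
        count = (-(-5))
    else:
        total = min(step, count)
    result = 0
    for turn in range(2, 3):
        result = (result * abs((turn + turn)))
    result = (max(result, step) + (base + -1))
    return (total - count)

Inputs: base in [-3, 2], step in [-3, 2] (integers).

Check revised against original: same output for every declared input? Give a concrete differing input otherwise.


The edit looks behavioral (`((count - 9) <= abs(total))` became `((count - 9) < abs(total))`), but over these ranges it never changes the outcome.
Spot check at base=-1, step=-3 — original: total := -3 | count := -2 | (((count - 9) <= abs(total)) and (max(base, count) == (base * count))): false | total := -3 | result := 0 | iter turn=2: | result := 0 | result := -2 | result -1. revised: total := -3 | count := -2 | (((count - 9) < abs(total)) and (max(base, count) == (base * count))): false | total := -3 | result := 0 | iter turn=2: | result := 0 | result := -2 | result -1. Both give -1.
Across all 36 domain points the two functions coincide.
verdict: equivalent


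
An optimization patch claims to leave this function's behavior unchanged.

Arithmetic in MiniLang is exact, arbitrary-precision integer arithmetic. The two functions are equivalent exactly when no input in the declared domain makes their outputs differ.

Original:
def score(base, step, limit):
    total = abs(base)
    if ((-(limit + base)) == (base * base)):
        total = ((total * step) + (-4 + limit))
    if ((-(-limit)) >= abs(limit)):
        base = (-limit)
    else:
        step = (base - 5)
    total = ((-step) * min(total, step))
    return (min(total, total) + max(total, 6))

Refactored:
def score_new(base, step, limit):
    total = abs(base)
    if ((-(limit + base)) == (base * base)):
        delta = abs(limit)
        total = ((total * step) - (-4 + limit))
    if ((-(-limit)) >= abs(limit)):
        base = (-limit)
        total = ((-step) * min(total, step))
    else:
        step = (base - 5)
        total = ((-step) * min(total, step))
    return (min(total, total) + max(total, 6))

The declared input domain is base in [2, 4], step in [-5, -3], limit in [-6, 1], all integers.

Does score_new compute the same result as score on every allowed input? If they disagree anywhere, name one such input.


base=2, step=-5, limit=-6 yields -54 from score but -3 from score_new.
verdict: not equivalent; witness: base=2, step=-5, limit=-6


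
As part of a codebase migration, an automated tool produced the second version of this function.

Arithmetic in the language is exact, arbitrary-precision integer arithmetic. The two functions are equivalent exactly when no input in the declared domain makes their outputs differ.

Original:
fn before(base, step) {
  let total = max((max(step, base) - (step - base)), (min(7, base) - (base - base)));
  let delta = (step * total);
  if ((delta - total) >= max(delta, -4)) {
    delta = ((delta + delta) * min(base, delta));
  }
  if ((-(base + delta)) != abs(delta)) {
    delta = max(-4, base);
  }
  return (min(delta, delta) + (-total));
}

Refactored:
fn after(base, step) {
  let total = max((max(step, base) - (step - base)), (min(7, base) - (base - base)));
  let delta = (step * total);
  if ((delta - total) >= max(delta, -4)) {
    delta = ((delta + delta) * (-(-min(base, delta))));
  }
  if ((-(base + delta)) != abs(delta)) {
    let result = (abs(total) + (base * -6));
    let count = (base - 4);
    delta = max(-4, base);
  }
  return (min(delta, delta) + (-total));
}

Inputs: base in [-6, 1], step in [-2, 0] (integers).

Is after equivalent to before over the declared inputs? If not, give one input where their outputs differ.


The two are interchangeable: statement counts differ, and constant usage differs, and local variable names differ, and arithmetic usage differs, and min/max/abs usage differs, and every declared input agrees.
Tracing base=-4, step=0: before: total becomes -4; next delta becomes 0; next ((delta - total) >= max(delta, -4)) evaluates to true; next delta becomes 0; next ((-(base + delta)) != abs(delta)) evaluates to true; next delta becomes -4; next final value 0 | after: total becomes -4; next delta becomes 0; next ((delta - total) >= max(delta, -4)) evaluates to true; next delta becomes 0; next ((-(base + delta)) != abs(delta)) evaluates to true; next result becomes 28; next count becomes -8; next delta becomes -4; next final value 0 — matching result 0.
Every one of the 24 inputs gives matching results.
verdict: equivalent


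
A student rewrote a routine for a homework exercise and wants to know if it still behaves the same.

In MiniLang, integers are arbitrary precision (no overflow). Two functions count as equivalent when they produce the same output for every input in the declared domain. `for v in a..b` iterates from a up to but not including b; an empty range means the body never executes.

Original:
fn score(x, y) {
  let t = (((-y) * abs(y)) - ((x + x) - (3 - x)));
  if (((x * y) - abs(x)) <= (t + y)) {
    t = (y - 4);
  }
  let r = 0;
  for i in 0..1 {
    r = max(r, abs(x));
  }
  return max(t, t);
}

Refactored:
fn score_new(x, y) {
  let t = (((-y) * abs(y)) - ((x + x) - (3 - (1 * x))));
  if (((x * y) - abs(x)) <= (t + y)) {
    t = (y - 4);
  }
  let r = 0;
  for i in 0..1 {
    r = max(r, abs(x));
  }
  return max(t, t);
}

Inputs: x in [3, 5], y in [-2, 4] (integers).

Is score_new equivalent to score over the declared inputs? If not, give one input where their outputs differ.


Equivalent — the differences include constant usage differs; arithmetic usage differs, yet no declared input distinguishes the two.
As a probe, take x=3, y=-2: score runs t := -2 | (((x * y) - abs(x)) <= (t + y)): true | t := -6 | r := 0 | iter i=0: | r := 3 | result -6; score_new runs t := -2 | (((x * y) - abs(x)) <= (t + y)): true | t := -6 | r := 0 | iter i=0: | r := 3 | result -6; both end at -6.
Sweeping the whole domain (21 inputs) finds no disagreement.
verdict: equivalent
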